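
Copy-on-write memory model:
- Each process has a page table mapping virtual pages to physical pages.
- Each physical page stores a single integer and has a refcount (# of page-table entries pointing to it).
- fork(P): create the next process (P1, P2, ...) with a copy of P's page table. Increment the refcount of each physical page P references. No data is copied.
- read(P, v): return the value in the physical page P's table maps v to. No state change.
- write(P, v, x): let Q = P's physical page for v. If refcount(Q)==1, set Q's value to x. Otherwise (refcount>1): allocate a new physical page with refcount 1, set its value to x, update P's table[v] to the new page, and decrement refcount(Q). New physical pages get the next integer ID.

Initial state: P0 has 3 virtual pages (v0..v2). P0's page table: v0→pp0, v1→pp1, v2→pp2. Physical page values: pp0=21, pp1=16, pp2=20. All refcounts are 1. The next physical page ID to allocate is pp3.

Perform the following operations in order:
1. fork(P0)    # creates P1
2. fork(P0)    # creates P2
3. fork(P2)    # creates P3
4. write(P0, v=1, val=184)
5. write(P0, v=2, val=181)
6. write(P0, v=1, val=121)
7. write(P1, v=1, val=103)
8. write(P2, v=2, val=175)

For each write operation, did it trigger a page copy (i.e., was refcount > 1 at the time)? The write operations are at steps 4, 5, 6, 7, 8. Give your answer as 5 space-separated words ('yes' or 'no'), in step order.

Op 1: fork(P0) -> P1. 3 ppages; refcounts: pp0:2 pp1:2 pp2:2
Op 2: fork(P0) -> P2. 3 ppages; refcounts: pp0:3 pp1:3 pp2:3
Op 3: fork(P2) -> P3. 3 ppages; refcounts: pp0:4 pp1:4 pp2:4
Op 4: write(P0, v1, 184). refcount(pp1)=4>1 -> COPY to pp3. 4 ppages; refcounts: pp0:4 pp1:3 pp2:4 pp3:1
Op 5: write(P0, v2, 181). refcount(pp2)=4>1 -> COPY to pp4. 5 ppages; refcounts: pp0:4 pp1:3 pp2:3 pp3:1 pp4:1
Op 6: write(P0, v1, 121). refcount(pp3)=1 -> write in place. 5 ppages; refcounts: pp0:4 pp1:3 pp2:3 pp3:1 pp4:1
Op 7: write(P1, v1, 103). refcount(pp1)=3>1 -> COPY to pp5. 6 ppages; refcounts: pp0:4 pp1:2 pp2:3 pp3:1 pp4:1 pp5:1
Op 8: write(P2, v2, 175). refcount(pp2)=3>1 -> COPY to pp6. 7 ppages; refcounts: pp0:4 pp1:2 pp2:2 pp3:1 pp4:1 pp5:1 pp6:1

yes yes no yes yes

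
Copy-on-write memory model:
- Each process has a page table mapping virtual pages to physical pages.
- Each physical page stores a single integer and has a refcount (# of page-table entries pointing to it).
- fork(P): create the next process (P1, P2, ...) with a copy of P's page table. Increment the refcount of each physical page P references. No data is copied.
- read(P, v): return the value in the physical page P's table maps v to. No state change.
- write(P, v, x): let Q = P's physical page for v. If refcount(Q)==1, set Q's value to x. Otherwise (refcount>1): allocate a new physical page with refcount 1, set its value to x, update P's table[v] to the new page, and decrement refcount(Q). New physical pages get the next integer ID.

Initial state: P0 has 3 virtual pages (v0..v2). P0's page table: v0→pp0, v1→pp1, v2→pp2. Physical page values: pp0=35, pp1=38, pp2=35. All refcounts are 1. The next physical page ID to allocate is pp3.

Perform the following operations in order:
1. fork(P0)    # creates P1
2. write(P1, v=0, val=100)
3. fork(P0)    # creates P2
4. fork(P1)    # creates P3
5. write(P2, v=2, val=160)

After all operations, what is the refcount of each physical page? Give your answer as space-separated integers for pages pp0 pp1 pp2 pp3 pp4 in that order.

Answer: 2 4 3 2 1

Derivation:
Op 1: fork(P0) -> P1. 3 ppages; refcounts: pp0:2 pp1:2 pp2:2
Op 2: write(P1, v0, 100). refcount(pp0)=2>1 -> COPY to pp3. 4 ppages; refcounts: pp0:1 pp1:2 pp2:2 pp3:1
Op 3: fork(P0) -> P2. 4 ppages; refcounts: pp0:2 pp1:3 pp2:3 pp3:1
Op 4: fork(P1) -> P3. 4 ppages; refcounts: pp0:2 pp1:4 pp2:4 pp3:2
Op 5: write(P2, v2, 160). refcount(pp2)=4>1 -> COPY to pp4. 5 ppages; refcounts: pp0:2 pp1:4 pp2:3 pp3:2 pp4:1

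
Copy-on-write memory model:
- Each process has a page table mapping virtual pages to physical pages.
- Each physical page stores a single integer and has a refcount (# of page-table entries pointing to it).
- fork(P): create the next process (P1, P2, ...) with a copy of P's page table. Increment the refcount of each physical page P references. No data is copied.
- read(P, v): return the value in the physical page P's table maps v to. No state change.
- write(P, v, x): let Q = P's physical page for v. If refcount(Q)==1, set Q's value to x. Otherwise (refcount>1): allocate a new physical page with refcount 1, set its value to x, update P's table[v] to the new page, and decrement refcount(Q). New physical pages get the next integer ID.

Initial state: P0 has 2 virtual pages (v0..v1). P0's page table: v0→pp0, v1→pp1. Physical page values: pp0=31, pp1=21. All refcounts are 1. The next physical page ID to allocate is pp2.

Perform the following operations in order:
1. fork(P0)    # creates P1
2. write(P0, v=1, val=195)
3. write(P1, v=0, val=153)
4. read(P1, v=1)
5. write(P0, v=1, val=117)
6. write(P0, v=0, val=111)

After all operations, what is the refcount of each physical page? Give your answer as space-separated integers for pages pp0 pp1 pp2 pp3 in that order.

Answer: 1 1 1 1

Derivation:
Op 1: fork(P0) -> P1. 2 ppages; refcounts: pp0:2 pp1:2
Op 2: write(P0, v1, 195). refcount(pp1)=2>1 -> COPY to pp2. 3 ppages; refcounts: pp0:2 pp1:1 pp2:1
Op 3: write(P1, v0, 153). refcount(pp0)=2>1 -> COPY to pp3. 4 ppages; refcounts: pp0:1 pp1:1 pp2:1 pp3:1
Op 4: read(P1, v1) -> 21. No state change.
Op 5: write(P0, v1, 117). refcount(pp2)=1 -> write in place. 4 ppages; refcounts: pp0:1 pp1:1 pp2:1 pp3:1
Op 6: write(P0, v0, 111). refcount(pp0)=1 -> write in place. 4 ppages; refcounts: pp0:1 pp1:1 pp2:1 pp3:1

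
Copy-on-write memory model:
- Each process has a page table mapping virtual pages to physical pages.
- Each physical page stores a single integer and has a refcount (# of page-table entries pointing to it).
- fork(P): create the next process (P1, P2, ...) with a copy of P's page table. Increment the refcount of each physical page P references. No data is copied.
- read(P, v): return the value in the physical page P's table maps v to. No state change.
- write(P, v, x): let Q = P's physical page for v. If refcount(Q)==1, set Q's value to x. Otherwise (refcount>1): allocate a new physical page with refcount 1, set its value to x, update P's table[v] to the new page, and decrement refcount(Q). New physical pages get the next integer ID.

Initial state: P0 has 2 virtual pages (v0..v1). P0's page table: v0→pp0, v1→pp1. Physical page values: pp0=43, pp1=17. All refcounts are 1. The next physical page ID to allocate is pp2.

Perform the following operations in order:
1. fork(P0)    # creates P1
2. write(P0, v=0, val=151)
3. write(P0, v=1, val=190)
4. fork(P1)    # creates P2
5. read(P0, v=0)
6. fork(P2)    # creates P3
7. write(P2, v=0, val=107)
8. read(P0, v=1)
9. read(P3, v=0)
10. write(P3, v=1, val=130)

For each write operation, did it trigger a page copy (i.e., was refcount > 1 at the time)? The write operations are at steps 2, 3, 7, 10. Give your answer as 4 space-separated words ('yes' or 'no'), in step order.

Op 1: fork(P0) -> P1. 2 ppages; refcounts: pp0:2 pp1:2
Op 2: write(P0, v0, 151). refcount(pp0)=2>1 -> COPY to pp2. 3 ppages; refcounts: pp0:1 pp1:2 pp2:1
Op 3: write(P0, v1, 190). refcount(pp1)=2>1 -> COPY to pp3. 4 ppages; refcounts: pp0:1 pp1:1 pp2:1 pp3:1
Op 4: fork(P1) -> P2. 4 ppages; refcounts: pp0:2 pp1:2 pp2:1 pp3:1
Op 5: read(P0, v0) -> 151. No state change.
Op 6: fork(P2) -> P3. 4 ppages; refcounts: pp0:3 pp1:3 pp2:1 pp3:1
Op 7: write(P2, v0, 107). refcount(pp0)=3>1 -> COPY to pp4. 5 ppages; refcounts: pp0:2 pp1:3 pp2:1 pp3:1 pp4:1
Op 8: read(P0, v1) -> 190. No state change.
Op 9: read(P3, v0) -> 43. No state change.
Op 10: write(P3, v1, 130). refcount(pp1)=3>1 -> COPY to pp5. 6 ppages; refcounts: pp0:2 pp1:2 pp2:1 pp3:1 pp4:1 pp5:1

yes yes yes yes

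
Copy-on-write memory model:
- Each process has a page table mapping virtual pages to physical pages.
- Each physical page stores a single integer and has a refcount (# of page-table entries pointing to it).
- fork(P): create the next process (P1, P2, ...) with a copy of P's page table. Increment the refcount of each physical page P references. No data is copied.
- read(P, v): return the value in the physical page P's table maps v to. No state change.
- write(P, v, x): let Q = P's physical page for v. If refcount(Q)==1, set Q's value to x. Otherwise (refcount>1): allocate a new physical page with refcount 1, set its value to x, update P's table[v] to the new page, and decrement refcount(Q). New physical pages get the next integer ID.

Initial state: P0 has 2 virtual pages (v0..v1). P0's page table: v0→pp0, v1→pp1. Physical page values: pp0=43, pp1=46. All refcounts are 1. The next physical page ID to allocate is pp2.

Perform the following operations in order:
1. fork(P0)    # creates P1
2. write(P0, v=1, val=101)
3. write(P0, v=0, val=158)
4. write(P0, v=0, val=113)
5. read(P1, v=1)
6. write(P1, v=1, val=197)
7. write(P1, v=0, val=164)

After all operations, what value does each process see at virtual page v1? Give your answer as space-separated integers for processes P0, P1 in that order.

Op 1: fork(P0) -> P1. 2 ppages; refcounts: pp0:2 pp1:2
Op 2: write(P0, v1, 101). refcount(pp1)=2>1 -> COPY to pp2. 3 ppages; refcounts: pp0:2 pp1:1 pp2:1
Op 3: write(P0, v0, 158). refcount(pp0)=2>1 -> COPY to pp3. 4 ppages; refcounts: pp0:1 pp1:1 pp2:1 pp3:1
Op 4: write(P0, v0, 113). refcount(pp3)=1 -> write in place. 4 ppages; refcounts: pp0:1 pp1:1 pp2:1 pp3:1
Op 5: read(P1, v1) -> 46. No state change.
Op 6: write(P1, v1, 197). refcount(pp1)=1 -> write in place. 4 ppages; refcounts: pp0:1 pp1:1 pp2:1 pp3:1
Op 7: write(P1, v0, 164). refcount(pp0)=1 -> write in place. 4 ppages; refcounts: pp0:1 pp1:1 pp2:1 pp3:1
P0: v1 -> pp2 = 101
P1: v1 -> pp1 = 197

Answer: 101 197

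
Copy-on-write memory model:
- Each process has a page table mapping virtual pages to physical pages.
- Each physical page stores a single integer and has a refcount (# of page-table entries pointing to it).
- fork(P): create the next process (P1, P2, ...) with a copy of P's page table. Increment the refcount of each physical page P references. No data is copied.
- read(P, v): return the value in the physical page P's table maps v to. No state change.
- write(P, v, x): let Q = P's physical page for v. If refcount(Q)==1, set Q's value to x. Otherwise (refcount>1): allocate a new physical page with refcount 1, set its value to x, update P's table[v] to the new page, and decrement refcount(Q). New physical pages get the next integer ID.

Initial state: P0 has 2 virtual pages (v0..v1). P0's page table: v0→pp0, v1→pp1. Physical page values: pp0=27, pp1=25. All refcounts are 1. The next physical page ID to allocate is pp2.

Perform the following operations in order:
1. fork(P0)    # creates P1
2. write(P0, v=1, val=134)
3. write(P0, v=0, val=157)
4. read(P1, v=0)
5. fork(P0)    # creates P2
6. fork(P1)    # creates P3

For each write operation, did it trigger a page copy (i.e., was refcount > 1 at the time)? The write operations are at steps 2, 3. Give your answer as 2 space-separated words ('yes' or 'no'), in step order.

Op 1: fork(P0) -> P1. 2 ppages; refcounts: pp0:2 pp1:2
Op 2: write(P0, v1, 134). refcount(pp1)=2>1 -> COPY to pp2. 3 ppages; refcounts: pp0:2 pp1:1 pp2:1
Op 3: write(P0, v0, 157). refcount(pp0)=2>1 -> COPY to pp3. 4 ppages; refcounts: pp0:1 pp1:1 pp2:1 pp3:1
Op 4: read(P1, v0) -> 27. No state change.
Op 5: fork(P0) -> P2. 4 ppages; refcounts: pp0:1 pp1:1 pp2:2 pp3:2
Op 6: fork(P1) -> P3. 4 ppages; refcounts: pp0:2 pp1:2 pp2:2 pp3:2

yes yes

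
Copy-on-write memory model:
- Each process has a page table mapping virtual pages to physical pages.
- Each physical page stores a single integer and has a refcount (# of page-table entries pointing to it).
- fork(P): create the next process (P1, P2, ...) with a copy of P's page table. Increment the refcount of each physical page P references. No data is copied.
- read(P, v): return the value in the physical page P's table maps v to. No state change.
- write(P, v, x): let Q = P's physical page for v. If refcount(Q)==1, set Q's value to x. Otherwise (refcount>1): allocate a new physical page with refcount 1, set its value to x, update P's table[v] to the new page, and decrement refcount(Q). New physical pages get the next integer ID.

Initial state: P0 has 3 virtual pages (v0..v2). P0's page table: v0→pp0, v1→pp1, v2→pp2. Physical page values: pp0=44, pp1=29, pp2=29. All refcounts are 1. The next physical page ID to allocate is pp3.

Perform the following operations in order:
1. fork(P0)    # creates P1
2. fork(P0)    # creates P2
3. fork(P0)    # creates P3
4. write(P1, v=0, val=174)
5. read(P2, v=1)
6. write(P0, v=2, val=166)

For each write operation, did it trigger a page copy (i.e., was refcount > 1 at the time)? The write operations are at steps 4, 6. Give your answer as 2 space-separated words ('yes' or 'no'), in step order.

Op 1: fork(P0) -> P1. 3 ppages; refcounts: pp0:2 pp1:2 pp2:2
Op 2: fork(P0) -> P2. 3 ppages; refcounts: pp0:3 pp1:3 pp2:3
Op 3: fork(P0) -> P3. 3 ppages; refcounts: pp0:4 pp1:4 pp2:4
Op 4: write(P1, v0, 174). refcount(pp0)=4>1 -> COPY to pp3. 4 ppages; refcounts: pp0:3 pp1:4 pp2:4 pp3:1
Op 5: read(P2, v1) -> 29. No state change.
Op 6: write(P0, v2, 166). refcount(pp2)=4>1 -> COPY to pp4. 5 ppages; refcounts: pp0:3 pp1:4 pp2:3 pp3:1 pp4:1

yes yes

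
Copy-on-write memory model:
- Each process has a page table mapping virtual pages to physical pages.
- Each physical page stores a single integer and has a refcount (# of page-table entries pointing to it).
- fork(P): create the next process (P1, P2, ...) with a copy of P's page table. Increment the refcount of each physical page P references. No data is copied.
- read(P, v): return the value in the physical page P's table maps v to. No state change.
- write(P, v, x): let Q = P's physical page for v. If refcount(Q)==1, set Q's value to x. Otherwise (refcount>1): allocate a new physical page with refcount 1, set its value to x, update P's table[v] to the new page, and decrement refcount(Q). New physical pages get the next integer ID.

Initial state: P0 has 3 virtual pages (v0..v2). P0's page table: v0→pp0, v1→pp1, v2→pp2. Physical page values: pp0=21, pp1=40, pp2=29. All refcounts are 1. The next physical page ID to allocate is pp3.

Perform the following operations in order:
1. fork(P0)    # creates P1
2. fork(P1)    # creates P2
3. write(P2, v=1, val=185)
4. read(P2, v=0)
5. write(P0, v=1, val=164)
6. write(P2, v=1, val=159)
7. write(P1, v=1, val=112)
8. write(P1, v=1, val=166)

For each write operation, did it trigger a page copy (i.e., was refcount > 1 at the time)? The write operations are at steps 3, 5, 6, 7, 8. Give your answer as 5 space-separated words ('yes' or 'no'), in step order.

Op 1: fork(P0) -> P1. 3 ppages; refcounts: pp0:2 pp1:2 pp2:2
Op 2: fork(P1) -> P2. 3 ppages; refcounts: pp0:3 pp1:3 pp2:3
Op 3: write(P2, v1, 185). refcount(pp1)=3>1 -> COPY to pp3. 4 ppages; refcounts: pp0:3 pp1:2 pp2:3 pp3:1
Op 4: read(P2, v0) -> 21. No state change.
Op 5: write(P0, v1, 164). refcount(pp1)=2>1 -> COPY to pp4. 5 ppages; refcounts: pp0:3 pp1:1 pp2:3 pp3:1 pp4:1
Op 6: write(P2, v1, 159). refcount(pp3)=1 -> write in place. 5 ppages; refcounts: pp0:3 pp1:1 pp2:3 pp3:1 pp4:1
Op 7: write(P1, v1, 112). refcount(pp1)=1 -> write in place. 5 ppages; refcounts: pp0:3 pp1:1 pp2:3 pp3:1 pp4:1
Op 8: write(P1, v1, 166). refcount(pp1)=1 -> write in place. 5 ppages; refcounts: pp0:3 pp1:1 pp2:3 pp3:1 pp4:1

yes yes no no no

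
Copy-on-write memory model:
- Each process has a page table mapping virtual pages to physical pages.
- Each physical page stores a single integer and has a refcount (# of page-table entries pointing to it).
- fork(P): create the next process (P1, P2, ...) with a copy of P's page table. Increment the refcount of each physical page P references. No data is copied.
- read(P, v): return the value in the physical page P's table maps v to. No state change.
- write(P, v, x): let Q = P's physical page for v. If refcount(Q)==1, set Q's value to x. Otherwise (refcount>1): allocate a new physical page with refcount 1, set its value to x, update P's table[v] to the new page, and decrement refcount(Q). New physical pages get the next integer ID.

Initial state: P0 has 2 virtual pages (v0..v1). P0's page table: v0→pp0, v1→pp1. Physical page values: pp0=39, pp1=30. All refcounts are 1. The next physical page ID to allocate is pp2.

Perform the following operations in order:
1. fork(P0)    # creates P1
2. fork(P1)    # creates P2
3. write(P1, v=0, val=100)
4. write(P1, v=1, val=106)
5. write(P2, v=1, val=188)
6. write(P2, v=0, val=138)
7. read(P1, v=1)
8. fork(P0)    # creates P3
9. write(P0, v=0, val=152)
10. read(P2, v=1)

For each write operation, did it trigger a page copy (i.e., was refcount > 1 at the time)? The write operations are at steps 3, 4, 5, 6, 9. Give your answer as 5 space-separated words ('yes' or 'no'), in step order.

Op 1: fork(P0) -> P1. 2 ppages; refcounts: pp0:2 pp1:2
Op 2: fork(P1) -> P2. 2 ppages; refcounts: pp0:3 pp1:3
Op 3: write(P1, v0, 100). refcount(pp0)=3>1 -> COPY to pp2. 3 ppages; refcounts: pp0:2 pp1:3 pp2:1
Op 4: write(P1, v1, 106). refcount(pp1)=3>1 -> COPY to pp3. 4 ppages; refcounts: pp0:2 pp1:2 pp2:1 pp3:1
Op 5: write(P2, v1, 188). refcount(pp1)=2>1 -> COPY to pp4. 5 ppages; refcounts: pp0:2 pp1:1 pp2:1 pp3:1 pp4:1
Op 6: write(P2, v0, 138). refcount(pp0)=2>1 -> COPY to pp5. 6 ppages; refcounts: pp0:1 pp1:1 pp2:1 pp3:1 pp4:1 pp5:1
Op 7: read(P1, v1) -> 106. No state change.
Op 8: fork(P0) -> P3. 6 ppages; refcounts: pp0:2 pp1:2 pp2:1 pp3:1 pp4:1 pp5:1
Op 9: write(P0, v0, 152). refcount(pp0)=2>1 -> COPY to pp6. 7 ppages; refcounts: pp0:1 pp1:2 pp2:1 pp3:1 pp4:1 pp5:1 pp6:1
Op 10: read(P2, v1) -> 188. No state change.

yes yes yes yes yes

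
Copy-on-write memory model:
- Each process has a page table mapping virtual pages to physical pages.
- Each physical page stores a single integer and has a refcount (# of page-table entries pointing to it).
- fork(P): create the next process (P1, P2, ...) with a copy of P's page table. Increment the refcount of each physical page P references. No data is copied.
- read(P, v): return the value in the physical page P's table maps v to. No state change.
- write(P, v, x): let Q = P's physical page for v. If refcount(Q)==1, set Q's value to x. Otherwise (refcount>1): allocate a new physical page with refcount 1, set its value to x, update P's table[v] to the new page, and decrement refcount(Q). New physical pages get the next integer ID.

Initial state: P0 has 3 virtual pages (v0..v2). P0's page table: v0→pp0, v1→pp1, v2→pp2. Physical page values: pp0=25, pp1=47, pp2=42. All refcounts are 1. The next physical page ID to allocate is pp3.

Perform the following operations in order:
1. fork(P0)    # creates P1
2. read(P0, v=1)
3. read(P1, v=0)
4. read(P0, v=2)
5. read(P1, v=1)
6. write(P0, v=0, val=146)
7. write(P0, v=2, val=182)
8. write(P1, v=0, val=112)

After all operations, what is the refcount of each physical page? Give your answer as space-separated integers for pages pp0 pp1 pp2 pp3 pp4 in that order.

Op 1: fork(P0) -> P1. 3 ppages; refcounts: pp0:2 pp1:2 pp2:2
Op 2: read(P0, v1) -> 47. No state change.
Op 3: read(P1, v0) -> 25. No state change.
Op 4: read(P0, v2) -> 42. No state change.
Op 5: read(P1, v1) -> 47. No state change.
Op 6: write(P0, v0, 146). refcount(pp0)=2>1 -> COPY to pp3. 4 ppages; refcounts: pp0:1 pp1:2 pp2:2 pp3:1
Op 7: write(P0, v2, 182). refcount(pp2)=2>1 -> COPY to pp4. 5 ppages; refcounts: pp0:1 pp1:2 pp2:1 pp3:1 pp4:1
Op 8: write(P1, v0, 112). refcount(pp0)=1 -> write in place. 5 ppages; refcounts: pp0:1 pp1:2 pp2:1 pp3:1 pp4:1

Answer: 1 2 1 1 1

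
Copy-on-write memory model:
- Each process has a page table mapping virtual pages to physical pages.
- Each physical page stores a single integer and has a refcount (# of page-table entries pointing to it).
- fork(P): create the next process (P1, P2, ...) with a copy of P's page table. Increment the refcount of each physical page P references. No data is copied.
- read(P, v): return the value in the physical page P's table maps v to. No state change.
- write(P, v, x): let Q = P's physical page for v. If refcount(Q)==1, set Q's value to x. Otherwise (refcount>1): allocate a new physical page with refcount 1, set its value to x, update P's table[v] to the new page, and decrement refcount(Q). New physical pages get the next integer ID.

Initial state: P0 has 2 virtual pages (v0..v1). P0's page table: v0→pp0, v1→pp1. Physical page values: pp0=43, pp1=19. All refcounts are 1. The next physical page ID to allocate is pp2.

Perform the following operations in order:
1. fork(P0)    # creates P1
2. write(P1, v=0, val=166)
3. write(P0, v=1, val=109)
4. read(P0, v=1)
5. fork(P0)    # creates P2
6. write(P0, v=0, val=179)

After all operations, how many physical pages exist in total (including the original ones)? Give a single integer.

Answer: 5

Derivation:
Op 1: fork(P0) -> P1. 2 ppages; refcounts: pp0:2 pp1:2
Op 2: write(P1, v0, 166). refcount(pp0)=2>1 -> COPY to pp2. 3 ppages; refcounts: pp0:1 pp1:2 pp2:1
Op 3: write(P0, v1, 109). refcount(pp1)=2>1 -> COPY to pp3. 4 ppages; refcounts: pp0:1 pp1:1 pp2:1 pp3:1
Op 4: read(P0, v1) -> 109. No state change.
Op 5: fork(P0) -> P2. 4 ppages; refcounts: pp0:2 pp1:1 pp2:1 pp3:2
Op 6: write(P0, v0, 179). refcount(pp0)=2>1 -> COPY to pp4. 5 ppages; refcounts: pp0:1 pp1:1 pp2:1 pp3:2 pp4:1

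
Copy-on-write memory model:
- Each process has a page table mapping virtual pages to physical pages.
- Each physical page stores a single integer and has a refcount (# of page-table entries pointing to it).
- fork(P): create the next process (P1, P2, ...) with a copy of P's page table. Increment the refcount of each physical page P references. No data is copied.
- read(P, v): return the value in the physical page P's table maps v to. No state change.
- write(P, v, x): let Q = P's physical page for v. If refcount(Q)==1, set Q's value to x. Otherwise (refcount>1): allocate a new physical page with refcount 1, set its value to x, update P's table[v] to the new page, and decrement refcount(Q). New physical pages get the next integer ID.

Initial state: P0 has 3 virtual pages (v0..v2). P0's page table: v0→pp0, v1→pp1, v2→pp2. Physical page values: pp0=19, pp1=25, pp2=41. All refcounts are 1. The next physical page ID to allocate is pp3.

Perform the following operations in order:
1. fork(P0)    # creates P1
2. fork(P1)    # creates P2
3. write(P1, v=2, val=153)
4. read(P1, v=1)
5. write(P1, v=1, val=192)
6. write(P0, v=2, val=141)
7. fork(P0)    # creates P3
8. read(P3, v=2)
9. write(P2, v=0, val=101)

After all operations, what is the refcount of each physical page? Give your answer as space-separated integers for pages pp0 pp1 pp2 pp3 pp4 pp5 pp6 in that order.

Answer: 3 3 1 1 1 2 1

Derivation:
Op 1: fork(P0) -> P1. 3 ppages; refcounts: pp0:2 pp1:2 pp2:2
Op 2: fork(P1) -> P2. 3 ppages; refcounts: pp0:3 pp1:3 pp2:3
Op 3: write(P1, v2, 153). refcount(pp2)=3>1 -> COPY to pp3. 4 ppages; refcounts: pp0:3 pp1:3 pp2:2 pp3:1
Op 4: read(P1, v1) -> 25. No state change.
Op 5: write(P1, v1, 192). refcount(pp1)=3>1 -> COPY to pp4. 5 ppages; refcounts: pp0:3 pp1:2 pp2:2 pp3:1 pp4:1
Op 6: write(P0, v2, 141). refcount(pp2)=2>1 -> COPY to pp5. 6 ppages; refcounts: pp0:3 pp1:2 pp2:1 pp3:1 pp4:1 pp5:1
Op 7: fork(P0) -> P3. 6 ppages; refcounts: pp0:4 pp1:3 pp2:1 pp3:1 pp4:1 pp5:2
Op 8: read(P3, v2) -> 141. No state change.
Op 9: write(P2, v0, 101). refcount(pp0)=4>1 -> COPY to pp6. 7 ppages; refcounts: pp0:3 pp1:3 pp2:1 pp3:1 pp4:1 pp5:2 pp6:1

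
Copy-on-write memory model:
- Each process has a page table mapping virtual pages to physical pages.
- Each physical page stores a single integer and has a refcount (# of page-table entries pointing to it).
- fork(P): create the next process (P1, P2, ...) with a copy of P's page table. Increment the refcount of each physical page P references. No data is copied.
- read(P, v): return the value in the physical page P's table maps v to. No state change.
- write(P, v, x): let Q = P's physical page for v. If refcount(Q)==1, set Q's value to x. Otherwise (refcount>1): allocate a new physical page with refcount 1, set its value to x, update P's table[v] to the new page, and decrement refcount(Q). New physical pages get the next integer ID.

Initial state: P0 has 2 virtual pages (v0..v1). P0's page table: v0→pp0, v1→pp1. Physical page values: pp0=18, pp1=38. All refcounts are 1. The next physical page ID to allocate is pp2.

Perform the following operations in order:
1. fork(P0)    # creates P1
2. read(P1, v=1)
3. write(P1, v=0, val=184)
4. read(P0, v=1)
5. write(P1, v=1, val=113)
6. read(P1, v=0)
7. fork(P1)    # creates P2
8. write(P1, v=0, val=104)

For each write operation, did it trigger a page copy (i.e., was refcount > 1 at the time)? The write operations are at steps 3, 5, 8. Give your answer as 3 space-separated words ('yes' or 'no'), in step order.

Op 1: fork(P0) -> P1. 2 ppages; refcounts: pp0:2 pp1:2
Op 2: read(P1, v1) -> 38. No state change.
Op 3: write(P1, v0, 184). refcount(pp0)=2>1 -> COPY to pp2. 3 ppages; refcounts: pp0:1 pp1:2 pp2:1
Op 4: read(P0, v1) -> 38. No state change.
Op 5: write(P1, v1, 113). refcount(pp1)=2>1 -> COPY to pp3. 4 ppages; refcounts: pp0:1 pp1:1 pp2:1 pp3:1
Op 6: read(P1, v0) -> 184. No state change.
Op 7: fork(P1) -> P2. 4 ppages; refcounts: pp0:1 pp1:1 pp2:2 pp3:2
Op 8: write(P1, v0, 104). refcount(pp2)=2>1 -> COPY to pp4. 5 ppages; refcounts: pp0:1 pp1:1 pp2:1 pp3:2 pp4:1

yes yes yes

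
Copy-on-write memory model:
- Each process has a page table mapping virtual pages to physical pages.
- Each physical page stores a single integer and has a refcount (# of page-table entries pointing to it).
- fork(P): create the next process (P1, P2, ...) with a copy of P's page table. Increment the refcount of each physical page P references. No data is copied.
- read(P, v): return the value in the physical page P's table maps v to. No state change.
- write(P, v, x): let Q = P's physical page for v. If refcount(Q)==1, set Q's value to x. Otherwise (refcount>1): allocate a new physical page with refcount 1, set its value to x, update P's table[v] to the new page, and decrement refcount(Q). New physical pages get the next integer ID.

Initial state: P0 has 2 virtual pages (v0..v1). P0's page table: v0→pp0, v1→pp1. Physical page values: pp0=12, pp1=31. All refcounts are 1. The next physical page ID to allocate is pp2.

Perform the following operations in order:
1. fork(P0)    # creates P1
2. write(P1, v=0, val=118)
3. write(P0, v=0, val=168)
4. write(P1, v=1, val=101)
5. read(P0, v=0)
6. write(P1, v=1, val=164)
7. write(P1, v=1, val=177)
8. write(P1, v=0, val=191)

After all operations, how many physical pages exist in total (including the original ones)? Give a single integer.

Op 1: fork(P0) -> P1. 2 ppages; refcounts: pp0:2 pp1:2
Op 2: write(P1, v0, 118). refcount(pp0)=2>1 -> COPY to pp2. 3 ppages; refcounts: pp0:1 pp1:2 pp2:1
Op 3: write(P0, v0, 168). refcount(pp0)=1 -> write in place. 3 ppages; refcounts: pp0:1 pp1:2 pp2:1
Op 4: write(P1, v1, 101). refcount(pp1)=2>1 -> COPY to pp3. 4 ppages; refcounts: pp0:1 pp1:1 pp2:1 pp3:1
Op 5: read(P0, v0) -> 168. No state change.
Op 6: write(P1, v1, 164). refcount(pp3)=1 -> write in place. 4 ppages; refcounts: pp0:1 pp1:1 pp2:1 pp3:1
Op 7: write(P1, v1, 177). refcount(pp3)=1 -> write in place. 4 ppages; refcounts: pp0:1 pp1:1 pp2:1 pp3:1
Op 8: write(P1, v0, 191). refcount(pp2)=1 -> write in place. 4 ppages; refcounts: pp0:1 pp1:1 pp2:1 pp3:1

Answer: 4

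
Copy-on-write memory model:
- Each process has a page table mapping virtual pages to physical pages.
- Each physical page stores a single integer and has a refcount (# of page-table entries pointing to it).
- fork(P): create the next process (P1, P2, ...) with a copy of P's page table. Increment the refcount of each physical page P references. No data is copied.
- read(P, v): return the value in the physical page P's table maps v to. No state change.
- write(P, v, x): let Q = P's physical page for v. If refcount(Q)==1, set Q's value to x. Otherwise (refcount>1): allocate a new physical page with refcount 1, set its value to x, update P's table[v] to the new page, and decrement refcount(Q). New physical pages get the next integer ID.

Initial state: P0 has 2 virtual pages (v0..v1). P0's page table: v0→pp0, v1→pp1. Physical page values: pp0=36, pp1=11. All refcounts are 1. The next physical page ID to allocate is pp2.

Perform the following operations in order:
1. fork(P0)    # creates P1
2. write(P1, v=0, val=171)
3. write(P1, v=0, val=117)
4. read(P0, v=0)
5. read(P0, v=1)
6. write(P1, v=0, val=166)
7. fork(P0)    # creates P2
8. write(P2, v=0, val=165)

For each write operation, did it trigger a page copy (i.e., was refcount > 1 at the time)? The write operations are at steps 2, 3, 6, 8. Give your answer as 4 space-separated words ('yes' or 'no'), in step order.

Op 1: fork(P0) -> P1. 2 ppages; refcounts: pp0:2 pp1:2
Op 2: write(P1, v0, 171). refcount(pp0)=2>1 -> COPY to pp2. 3 ppages; refcounts: pp0:1 pp1:2 pp2:1
Op 3: write(P1, v0, 117). refcount(pp2)=1 -> write in place. 3 ppages; refcounts: pp0:1 pp1:2 pp2:1
Op 4: read(P0, v0) -> 36. No state change.
Op 5: read(P0, v1) -> 11. No state change.
Op 6: write(P1, v0, 166). refcount(pp2)=1 -> write in place. 3 ppages; refcounts: pp0:1 pp1:2 pp2:1
Op 7: fork(P0) -> P2. 3 ppages; refcounts: pp0:2 pp1:3 pp2:1
Op 8: write(P2, v0, 165). refcount(pp0)=2>1 -> COPY to pp3. 4 ppages; refcounts: pp0:1 pp1:3 pp2:1 pp3:1

yes no no yes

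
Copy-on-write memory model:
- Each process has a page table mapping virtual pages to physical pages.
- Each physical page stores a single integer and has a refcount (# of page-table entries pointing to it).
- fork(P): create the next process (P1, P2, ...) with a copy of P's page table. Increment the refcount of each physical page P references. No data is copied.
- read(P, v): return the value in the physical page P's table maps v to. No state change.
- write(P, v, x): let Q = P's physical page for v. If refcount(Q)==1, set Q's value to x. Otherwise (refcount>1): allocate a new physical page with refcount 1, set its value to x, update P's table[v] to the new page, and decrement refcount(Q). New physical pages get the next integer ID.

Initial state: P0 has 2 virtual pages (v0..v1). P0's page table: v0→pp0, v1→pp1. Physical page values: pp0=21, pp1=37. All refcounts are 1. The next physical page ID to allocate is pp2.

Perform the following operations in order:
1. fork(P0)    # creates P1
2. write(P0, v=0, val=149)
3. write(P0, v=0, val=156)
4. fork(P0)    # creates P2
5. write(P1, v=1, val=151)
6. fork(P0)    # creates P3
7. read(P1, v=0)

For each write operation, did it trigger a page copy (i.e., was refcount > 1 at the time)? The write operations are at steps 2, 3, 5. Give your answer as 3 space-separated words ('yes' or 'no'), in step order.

Op 1: fork(P0) -> P1. 2 ppages; refcounts: pp0:2 pp1:2
Op 2: write(P0, v0, 149). refcount(pp0)=2>1 -> COPY to pp2. 3 ppages; refcounts: pp0:1 pp1:2 pp2:1
Op 3: write(P0, v0, 156). refcount(pp2)=1 -> write in place. 3 ppages; refcounts: pp0:1 pp1:2 pp2:1
Op 4: fork(P0) -> P2. 3 ppages; refcounts: pp0:1 pp1:3 pp2:2
Op 5: write(P1, v1, 151). refcount(pp1)=3>1 -> COPY to pp3. 4 ppages; refcounts: pp0:1 pp1:2 pp2:2 pp3:1
Op 6: fork(P0) -> P3. 4 ppages; refcounts: pp0:1 pp1:3 pp2:3 pp3:1
Op 7: read(P1, v0) -> 21. No state change.

yes no yes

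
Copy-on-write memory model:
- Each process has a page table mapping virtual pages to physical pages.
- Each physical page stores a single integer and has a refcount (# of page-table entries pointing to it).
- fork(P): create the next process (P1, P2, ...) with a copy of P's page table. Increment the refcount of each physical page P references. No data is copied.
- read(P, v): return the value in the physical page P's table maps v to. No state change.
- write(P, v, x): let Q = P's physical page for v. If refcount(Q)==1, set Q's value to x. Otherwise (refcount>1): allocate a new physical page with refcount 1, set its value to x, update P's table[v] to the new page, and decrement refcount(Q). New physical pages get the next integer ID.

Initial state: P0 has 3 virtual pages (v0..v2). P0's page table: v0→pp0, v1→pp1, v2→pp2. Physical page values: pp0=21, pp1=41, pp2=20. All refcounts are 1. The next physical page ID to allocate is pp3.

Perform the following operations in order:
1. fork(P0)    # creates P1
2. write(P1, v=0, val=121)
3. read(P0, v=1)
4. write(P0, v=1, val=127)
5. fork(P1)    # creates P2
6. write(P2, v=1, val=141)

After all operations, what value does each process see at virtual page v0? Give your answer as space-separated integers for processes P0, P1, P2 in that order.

Answer: 21 121 121

Derivation:
Op 1: fork(P0) -> P1. 3 ppages; refcounts: pp0:2 pp1:2 pp2:2
Op 2: write(P1, v0, 121). refcount(pp0)=2>1 -> COPY to pp3. 4 ppages; refcounts: pp0:1 pp1:2 pp2:2 pp3:1
Op 3: read(P0, v1) -> 41. No state change.
Op 4: write(P0, v1, 127). refcount(pp1)=2>1 -> COPY to pp4. 5 ppages; refcounts: pp0:1 pp1:1 pp2:2 pp3:1 pp4:1
Op 5: fork(P1) -> P2. 5 ppages; refcounts: pp0:1 pp1:2 pp2:3 pp3:2 pp4:1
Op 6: write(P2, v1, 141). refcount(pp1)=2>1 -> COPY to pp5. 6 ppages; refcounts: pp0:1 pp1:1 pp2:3 pp3:2 pp4:1 pp5:1
P0: v0 -> pp0 = 21
P1: v0 -> pp3 = 121
P2: v0 -> pp3 = 121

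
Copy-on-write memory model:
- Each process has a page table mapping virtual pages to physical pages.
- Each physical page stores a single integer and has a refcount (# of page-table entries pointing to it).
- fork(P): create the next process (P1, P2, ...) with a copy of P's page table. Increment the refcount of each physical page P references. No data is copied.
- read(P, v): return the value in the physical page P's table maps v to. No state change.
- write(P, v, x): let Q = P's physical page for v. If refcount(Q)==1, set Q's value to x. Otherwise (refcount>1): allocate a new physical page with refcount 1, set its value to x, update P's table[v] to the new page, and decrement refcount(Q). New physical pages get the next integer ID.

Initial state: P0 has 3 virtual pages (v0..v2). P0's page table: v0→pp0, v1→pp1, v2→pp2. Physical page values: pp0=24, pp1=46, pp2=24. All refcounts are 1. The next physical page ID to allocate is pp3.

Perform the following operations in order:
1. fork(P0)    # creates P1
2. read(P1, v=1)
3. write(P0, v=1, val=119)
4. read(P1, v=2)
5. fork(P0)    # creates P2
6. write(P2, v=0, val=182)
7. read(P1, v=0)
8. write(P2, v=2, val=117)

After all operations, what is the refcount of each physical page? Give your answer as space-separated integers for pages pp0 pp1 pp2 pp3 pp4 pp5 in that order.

Answer: 2 1 2 2 1 1

Derivation:
Op 1: fork(P0) -> P1. 3 ppages; refcounts: pp0:2 pp1:2 pp2:2
Op 2: read(P1, v1) -> 46. No state change.
Op 3: write(P0, v1, 119). refcount(pp1)=2>1 -> COPY to pp3. 4 ppages; refcounts: pp0:2 pp1:1 pp2:2 pp3:1
Op 4: read(P1, v2) -> 24. No state change.
Op 5: fork(P0) -> P2. 4 ppages; refcounts: pp0:3 pp1:1 pp2:3 pp3:2
Op 6: write(P2, v0, 182). refcount(pp0)=3>1 -> COPY to pp4. 5 ppages; refcounts: pp0:2 pp1:1 pp2:3 pp3:2 pp4:1
Op 7: read(P1, v0) -> 24. No state change.
Op 8: write(P2, v2, 117). refcount(pp2)=3>1 -> COPY to pp5. 6 ppages; refcounts: pp0:2 pp1:1 pp2:2 pp3:2 pp4:1 pp5:1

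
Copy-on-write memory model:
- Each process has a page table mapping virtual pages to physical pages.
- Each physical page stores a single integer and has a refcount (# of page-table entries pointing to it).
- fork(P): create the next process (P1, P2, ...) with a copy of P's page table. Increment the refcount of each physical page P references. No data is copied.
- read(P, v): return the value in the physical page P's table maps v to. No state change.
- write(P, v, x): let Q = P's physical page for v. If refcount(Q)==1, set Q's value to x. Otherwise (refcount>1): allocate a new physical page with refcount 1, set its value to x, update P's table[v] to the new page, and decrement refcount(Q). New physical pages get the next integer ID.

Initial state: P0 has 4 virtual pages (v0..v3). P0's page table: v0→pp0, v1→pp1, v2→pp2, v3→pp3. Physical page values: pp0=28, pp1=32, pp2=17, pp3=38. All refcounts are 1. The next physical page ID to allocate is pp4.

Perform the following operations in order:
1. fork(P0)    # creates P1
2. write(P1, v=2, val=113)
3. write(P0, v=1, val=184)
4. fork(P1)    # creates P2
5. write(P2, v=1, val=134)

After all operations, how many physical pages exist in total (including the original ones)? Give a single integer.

Op 1: fork(P0) -> P1. 4 ppages; refcounts: pp0:2 pp1:2 pp2:2 pp3:2
Op 2: write(P1, v2, 113). refcount(pp2)=2>1 -> COPY to pp4. 5 ppages; refcounts: pp0:2 pp1:2 pp2:1 pp3:2 pp4:1
Op 3: write(P0, v1, 184). refcount(pp1)=2>1 -> COPY to pp5. 6 ppages; refcounts: pp0:2 pp1:1 pp2:1 pp3:2 pp4:1 pp5:1
Op 4: fork(P1) -> P2. 6 ppages; refcounts: pp0:3 pp1:2 pp2:1 pp3:3 pp4:2 pp5:1
Op 5: write(P2, v1, 134). refcount(pp1)=2>1 -> COPY to pp6. 7 ppages; refcounts: pp0:3 pp1:1 pp2:1 pp3:3 pp4:2 pp5:1 pp6:1

Answer: 7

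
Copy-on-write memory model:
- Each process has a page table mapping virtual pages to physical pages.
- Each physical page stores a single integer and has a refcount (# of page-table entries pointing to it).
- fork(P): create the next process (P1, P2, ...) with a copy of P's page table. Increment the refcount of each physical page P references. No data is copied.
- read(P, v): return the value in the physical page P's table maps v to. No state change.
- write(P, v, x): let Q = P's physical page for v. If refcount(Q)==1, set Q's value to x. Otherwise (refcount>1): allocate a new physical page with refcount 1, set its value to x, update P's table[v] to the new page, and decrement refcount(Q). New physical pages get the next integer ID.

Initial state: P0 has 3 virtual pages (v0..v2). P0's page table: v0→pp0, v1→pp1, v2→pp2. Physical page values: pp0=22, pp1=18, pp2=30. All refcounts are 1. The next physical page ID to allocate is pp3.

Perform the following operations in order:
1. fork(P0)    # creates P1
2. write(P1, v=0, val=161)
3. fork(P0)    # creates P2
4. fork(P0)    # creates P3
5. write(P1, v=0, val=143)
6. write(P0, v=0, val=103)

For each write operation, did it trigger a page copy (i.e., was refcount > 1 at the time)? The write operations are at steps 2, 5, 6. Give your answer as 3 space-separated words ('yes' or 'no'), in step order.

Op 1: fork(P0) -> P1. 3 ppages; refcounts: pp0:2 pp1:2 pp2:2
Op 2: write(P1, v0, 161). refcount(pp0)=2>1 -> COPY to pp3. 4 ppages; refcounts: pp0:1 pp1:2 pp2:2 pp3:1
Op 3: fork(P0) -> P2. 4 ppages; refcounts: pp0:2 pp1:3 pp2:3 pp3:1
Op 4: fork(P0) -> P3. 4 ppages; refcounts: pp0:3 pp1:4 pp2:4 pp3:1
Op 5: write(P1, v0, 143). refcount(pp3)=1 -> write in place. 4 ppages; refcounts: pp0:3 pp1:4 pp2:4 pp3:1
Op 6: write(P0, v0, 103). refcount(pp0)=3>1 -> COPY to pp4. 5 ppages; refcounts: pp0:2 pp1:4 pp2:4 pp3:1 pp4:1

yes no yes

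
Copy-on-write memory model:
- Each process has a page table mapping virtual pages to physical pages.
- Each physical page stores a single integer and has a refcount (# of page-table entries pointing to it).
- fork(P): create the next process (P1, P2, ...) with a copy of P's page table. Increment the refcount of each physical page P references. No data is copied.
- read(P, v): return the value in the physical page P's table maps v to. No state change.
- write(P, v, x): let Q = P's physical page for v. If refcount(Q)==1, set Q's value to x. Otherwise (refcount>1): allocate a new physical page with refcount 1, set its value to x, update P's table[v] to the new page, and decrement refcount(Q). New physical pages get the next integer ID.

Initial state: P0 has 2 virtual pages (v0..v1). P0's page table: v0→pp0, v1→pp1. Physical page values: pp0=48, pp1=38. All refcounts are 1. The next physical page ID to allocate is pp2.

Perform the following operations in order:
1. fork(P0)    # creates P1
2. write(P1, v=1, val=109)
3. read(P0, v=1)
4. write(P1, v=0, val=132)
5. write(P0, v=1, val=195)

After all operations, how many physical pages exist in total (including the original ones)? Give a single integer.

Answer: 4

Derivation:
Op 1: fork(P0) -> P1. 2 ppages; refcounts: pp0:2 pp1:2
Op 2: write(P1, v1, 109). refcount(pp1)=2>1 -> COPY to pp2. 3 ppages; refcounts: pp0:2 pp1:1 pp2:1
Op 3: read(P0, v1) -> 38. No state change.
Op 4: write(P1, v0, 132). refcount(pp0)=2>1 -> COPY to pp3. 4 ppages; refcounts: pp0:1 pp1:1 pp2:1 pp3:1
Op 5: write(P0, v1, 195). refcount(pp1)=1 -> write in place. 4 ppages; refcounts: pp0:1 pp1:1 pp2:1 pp3:1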